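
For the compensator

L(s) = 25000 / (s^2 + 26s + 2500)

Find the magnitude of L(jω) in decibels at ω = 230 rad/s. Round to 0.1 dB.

At s = jω = j230:
quadratic: (j230)² + 26·j230 + 2500 = -50400 + j5980 → |·| ≈ 50754, ∠ ≈ 173.23°
|L| = 25000 / 50754 ≈ 0.49257
Gain = 20 log₁₀(0.49257) ≈ -6.15 dB

-6.2 dB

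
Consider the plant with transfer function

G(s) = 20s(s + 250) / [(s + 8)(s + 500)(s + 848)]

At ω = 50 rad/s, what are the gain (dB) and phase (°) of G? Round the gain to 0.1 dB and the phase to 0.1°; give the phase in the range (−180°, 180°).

-38.6 dB, 11.3°

At s = jω = j50:
zero (s+250): 250 + j50 → |·| = √(250²+50²) = √65000 ≈ 254.95, ∠ = arctan(50/250) ≈ 11.31°
zero at origin: s = j50 → |·| = 50, ∠ = 90.00°
pole (s+8): 8 + j50 → |·| = √(8²+50²) = √2564 ≈ 50.636, ∠ = arctan(50/8) ≈ 80.91°
pole (s+500): 500 + j50 → |·| = √(500²+50²) = √252500 ≈ 502.49, ∠ = arctan(50/500) ≈ 5.71°
pole (s+848): 848 + j50 → |·| = √(848²+50²) = √721604 ≈ 849.47, ∠ = arctan(50/848) ≈ 3.37°
|G| = 20 · 12748 / 2.1614e+07 ≈ 0.011796
Gain = 20 log₁₀(0.011796) ≈ -38.57 dB
∠G = 101.31° − 89.99° = 11.32°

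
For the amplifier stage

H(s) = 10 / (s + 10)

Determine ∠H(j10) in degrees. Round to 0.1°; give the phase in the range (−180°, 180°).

-45.0°

Substitute s = j10:
Numerator: 10 = 10 + j0
Denominator: (j10) + 10 = 10 + j10
|N| = √(10² + 0²) ≈ 10, ∠N ≈ 0.00°
|D| = √(10² + 10²) ≈ 14.142, ∠D ≈ 45.00°
∠H = 0.00° − 45.00° = -45.00°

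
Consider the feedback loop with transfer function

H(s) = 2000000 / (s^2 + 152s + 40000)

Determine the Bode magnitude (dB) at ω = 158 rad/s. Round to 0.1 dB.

At s = jω = j158:
quadratic: (j158)² + 152·j158 + 40000 = 15036 + j24016 → |·| ≈ 28335, ∠ ≈ 57.95°
|H| = 2000000 / 28335 ≈ 70.584
Gain = 20 log₁₀(70.584) ≈ 36.97 dB

37.0 dB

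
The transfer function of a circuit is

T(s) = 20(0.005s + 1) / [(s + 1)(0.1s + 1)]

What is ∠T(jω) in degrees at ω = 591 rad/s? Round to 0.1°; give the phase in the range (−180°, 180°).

-107.6°

At ω = 591 rad/s:
zero (1 + j591·0.005) = 1 + j2.955 → |·| ≈ 3.1196, ∠ ≈ 71.30°
pole (1 + j591·1) = 1 + j591 → |·| ≈ 591, ∠ ≈ 89.90°
pole (1 + j591·0.1) = 1 + j59.1 → |·| ≈ 59.108, ∠ ≈ 89.03°
∠T = (71.30°) − (89.90° + 89.03°) = -107.63°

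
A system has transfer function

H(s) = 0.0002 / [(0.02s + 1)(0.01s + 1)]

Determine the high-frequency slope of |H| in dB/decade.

-40 dB/decade

Each pole contributes −20 dB/decade at high frequency; each zero contributes +20 dB/decade.
Net: 0 zero(s) − 2 pole(s) → -40 dB/decade.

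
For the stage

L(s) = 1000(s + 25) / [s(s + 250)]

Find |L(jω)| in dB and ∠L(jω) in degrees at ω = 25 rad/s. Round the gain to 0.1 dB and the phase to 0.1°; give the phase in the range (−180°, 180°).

At s = jω = j25:
zero (s+25): 25 + j25 → |·| = √(25²+25²) = √1250 ≈ 35.355, ∠ = arctan(25/25) ≈ 45.00°
pole (s+250): 250 + j25 → |·| = √(250²+25²) = √63125 ≈ 251.25, ∠ = arctan(25/250) ≈ 5.71°
pole at origin: |s| = 25, ∠ = 90.00° (in denominator)
|L| = 1000 · 35.355 / 6281.2 ≈ 5.6287
Gain = 20 log₁₀(5.6287) ≈ 15.01 dB
∠L = 45.00° − 95.71° = -50.71°

15.0 dB, -50.7°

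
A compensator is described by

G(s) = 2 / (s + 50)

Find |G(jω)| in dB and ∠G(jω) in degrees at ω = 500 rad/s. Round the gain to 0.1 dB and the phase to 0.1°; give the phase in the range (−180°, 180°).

Substitute s = j500:
Numerator: 2 = 2 + j0
Denominator: (j500) + 50 = 50 + j500
|N| = √(2² + 0²) ≈ 2, ∠N ≈ 0.00°
|D| = √(50² + 500²) ≈ 502.49, ∠D ≈ 84.29°
|G| = 2 / 502.49 ≈ 0.0039802
Gain = 20 log₁₀(0.0039802) ≈ -48.00 dB
∠G = 0.00° − 84.29° = -84.29°

-48.0 dB, -84.3°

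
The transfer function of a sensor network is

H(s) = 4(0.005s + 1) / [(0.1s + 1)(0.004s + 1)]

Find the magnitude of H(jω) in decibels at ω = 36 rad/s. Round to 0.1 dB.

At ω = 36 rad/s:
zero (1 + j36·0.005) = 1 + j0.18 → |·| ≈ 1.0161, ∠ ≈ 10.20°
pole (1 + j36·0.1) = 1 + j3.6 → |·| ≈ 3.7363, ∠ ≈ 74.48°
pole (1 + j36·0.004) = 1 + j0.144 → |·| ≈ 1.0103, ∠ ≈ 8.19°
|H| = 4 · 1.0161 / (3.7363 · 1.0103) ≈ 1.0767
Gain = 20 log₁₀(1.0767) ≈ 0.64 dB

0.6 dB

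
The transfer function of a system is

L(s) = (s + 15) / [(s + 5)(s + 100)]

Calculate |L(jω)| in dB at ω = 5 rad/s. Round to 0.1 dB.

-33.0 dB

At s = jω = j5:
zero (s+15): 15 + j5 → |·| = √(15²+5²) = √250 ≈ 15.811, ∠ = arctan(5/15) ≈ 18.43°
pole (s+5): 5 + j5 → |·| = √(5²+5²) = √50 ≈ 7.0711, ∠ = arctan(5/5) ≈ 45.00°
pole (s+100): 100 + j5 → |·| = √(100²+5²) = √10025 ≈ 100.12, ∠ = arctan(5/100) ≈ 2.86°
|L| = 1 · 15.811 / 707.96 ≈ 0.022333
Gain = 20 log₁₀(0.022333) ≈ -33.02 dB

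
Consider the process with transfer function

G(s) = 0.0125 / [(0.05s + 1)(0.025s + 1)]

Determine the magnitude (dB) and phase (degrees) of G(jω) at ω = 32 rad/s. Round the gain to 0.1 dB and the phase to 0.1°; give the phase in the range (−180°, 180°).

-45.7 dB, -96.7°

At ω = 32 rad/s:
pole (1 + j32·0.05) = 1 + j1.6 → |·| ≈ 1.8868, ∠ ≈ 57.99°
pole (1 + j32·0.025) = 1 + j0.8 → |·| ≈ 1.2806, ∠ ≈ 38.66°
|G| = 0.0125 · 1 / (1.8868 · 1.2806) ≈ 0.0051733
Gain = 20 log₁₀(0.0051733) ≈ -45.72 dB
∠G = (0°) − (57.99° + 38.66°) = -96.65°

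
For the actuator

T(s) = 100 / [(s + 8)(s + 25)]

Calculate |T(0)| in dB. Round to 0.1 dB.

-6.0 dB

T(0) = 100 / (8·25) = 0.5
20 log₁₀(0.5) ≈ -6.02 dB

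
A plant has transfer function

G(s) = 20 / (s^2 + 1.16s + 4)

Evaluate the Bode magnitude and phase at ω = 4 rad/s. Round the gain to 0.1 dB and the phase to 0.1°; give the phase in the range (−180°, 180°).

3.8 dB, -158.9°

At s = jω = j4:
quadratic: (j4)² + 1.16·j4 + 4 = -12 + j4.64 → |·| ≈ 12.866, ∠ ≈ 158.86°
|G| = 20 / 12.866 ≈ 1.5545
Gain = 20 log₁₀(1.5545) ≈ 3.83 dB
∠G = 0.00° − 158.86° = -158.86°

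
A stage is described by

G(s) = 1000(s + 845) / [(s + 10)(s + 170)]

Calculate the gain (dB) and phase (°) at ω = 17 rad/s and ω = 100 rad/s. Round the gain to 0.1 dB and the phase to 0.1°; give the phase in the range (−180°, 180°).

ω = 17: 48.0 dB, -64.1°; ω = 100: 32.7 dB, -108.0°

At s = jω = j17:
zero (s+845): 845 + j17 → |·| = √(845²+17²) = √714314 ≈ 845.17, ∠ = arctan(17/845) ≈ 1.15°
pole (s+10): 10 + j17 → |·| = √(10²+17²) = √389 ≈ 19.723, ∠ = arctan(17/10) ≈ 59.53°
pole (s+170): 170 + j17 → |·| = √(170²+17²) = √29189 ≈ 170.85, ∠ = arctan(17/170) ≈ 5.71°
|G| = 1000 · 845.17 / 3369.7 ≈ 250.81
Gain = 20 log₁₀(250.81) ≈ 47.99 dB
∠G = 1.15° − 65.24° = -64.09°

At s = jω = j100:
zero (s+845): 845 + j100 → |·| = √(845²+100²) = √724025 ≈ 850.9, ∠ = arctan(100/845) ≈ 6.75°
pole (s+10): 10 + j100 → |·| = √(10²+100²) = √10100 ≈ 100.5, ∠ = arctan(100/10) ≈ 84.29°
pole (s+170): 170 + j100 → |·| = √(170²+100²) = √38900 ≈ 197.23, ∠ = arctan(100/170) ≈ 30.47°
|G| = 1000 · 850.9 / 19822 ≈ 42.927
Gain = 20 log₁₀(42.927) ≈ 32.65 dB
∠G = 6.75° − 114.76° = -108.01°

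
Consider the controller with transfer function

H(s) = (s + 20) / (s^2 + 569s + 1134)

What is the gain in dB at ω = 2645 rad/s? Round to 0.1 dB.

Substitute s = j2645:
Numerator: (j2645) + 20 = 20 + j2645
Denominator: (j2645)^2 + 569(j2645) + 1134 = -6994891 + j1505005
|N| = √(20² + 2645²) ≈ 2645.1, ∠N ≈ 89.57°
|D| = √(6994891² + 1505005²) ≈ 7.155e+06, ∠D ≈ 167.86°
|H| = 2645.1 / 7.155e+06 ≈ 0.00036969
Gain = 20 log₁₀(0.00036969) ≈ -68.64 dB

-68.6 dB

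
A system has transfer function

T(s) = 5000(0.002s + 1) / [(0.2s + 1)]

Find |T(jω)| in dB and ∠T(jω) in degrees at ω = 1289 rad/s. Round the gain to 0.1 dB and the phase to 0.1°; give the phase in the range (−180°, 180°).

34.6 dB, -21.0°

At ω = 1289 rad/s:
zero (1 + j1289·0.002) = 1 + j2.578 → |·| ≈ 2.7652, ∠ ≈ 68.80°
pole (1 + j1289·0.2) = 1 + j257.8 → |·| ≈ 257.8, ∠ ≈ 89.78°
|T| = 5000 · 2.7652 / (257.8) ≈ 53.631
Gain = 20 log₁₀(53.631) ≈ 34.59 dB
∠T = (68.80°) − (89.78°) = -20.98°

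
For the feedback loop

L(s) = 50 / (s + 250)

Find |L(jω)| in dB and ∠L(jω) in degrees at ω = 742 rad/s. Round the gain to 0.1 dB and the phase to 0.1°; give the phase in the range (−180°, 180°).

-23.9 dB, -71.4°

At s = jω = j742:
pole (s+250): 250 + j742 → |·| = √(250²+742²) = √613064 ≈ 782.98, ∠ = arctan(742/250) ≈ 71.38°
|L| = 50 / 782.98 ≈ 0.063859
Gain = 20 log₁₀(0.063859) ≈ -23.90 dB
∠L = 0.00° − 71.38° = -71.38°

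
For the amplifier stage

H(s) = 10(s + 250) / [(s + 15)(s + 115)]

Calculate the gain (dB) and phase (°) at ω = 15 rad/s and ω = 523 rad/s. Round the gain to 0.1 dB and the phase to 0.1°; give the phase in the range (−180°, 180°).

At s = jω = j15:
zero (s+250): 250 + j15 → |·| = √(250²+15²) = √62725 ≈ 250.45, ∠ = arctan(15/250) ≈ 3.43°
pole (s+15): 15 + j15 → |·| = √(15²+15²) = √450 ≈ 21.213, ∠ = arctan(15/15) ≈ 45.00°
pole (s+115): 115 + j15 → |·| = √(115²+15²) = √13450 ≈ 115.97, ∠ = arctan(15/115) ≈ 7.43°
|H| = 10 · 250.45 / 2460.1 ≈ 1.018
Gain = 20 log₁₀(1.018) ≈ 0.15 dB
∠H = 3.43° − 52.43° = -49.00°

At s = jω = j523:
zero (s+250): 250 + j523 → |·| = √(250²+523²) = √336029 ≈ 579.68, ∠ = arctan(523/250) ≈ 64.45°
pole (s+15): 15 + j523 → |·| = √(15²+523²) = √273754 ≈ 523.22, ∠ = arctan(523/15) ≈ 88.36°
pole (s+115): 115 + j523 → |·| = √(115²+523²) = √286754 ≈ 535.49, ∠ = arctan(523/115) ≈ 77.60°
|H| = 10 · 579.68 / 2.8018e+05 ≈ 0.02069
Gain = 20 log₁₀(0.02069) ≈ -33.68 dB
∠H = 64.45° − 165.96° = -101.51°

ω = 15: 0.2 dB, -49.0°; ω = 523: -33.7 dB, -101.5°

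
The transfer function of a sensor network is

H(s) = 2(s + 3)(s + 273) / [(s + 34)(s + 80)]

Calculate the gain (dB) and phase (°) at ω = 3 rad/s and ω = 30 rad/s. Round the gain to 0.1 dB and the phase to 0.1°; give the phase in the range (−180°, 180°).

ω = 3: -1.4 dB, 38.4°; ω = 30: 12.6 dB, 28.6°

At s = jω = j3:
zero (s+3): 3 + j3 → |·| = √(3²+3²) = √18 ≈ 4.2426, ∠ = arctan(3/3) ≈ 45.00°
zero (s+273): 273 + j3 → |·| = √(273²+3²) = √74538 ≈ 273.02, ∠ = arctan(3/273) ≈ 0.63°
pole (s+34): 34 + j3 → |·| = √(34²+3²) = √1165 ≈ 34.132, ∠ = arctan(3/34) ≈ 5.04°
pole (s+80): 80 + j3 → |·| = √(80²+3²) = √6409 ≈ 80.056, ∠ = arctan(3/80) ≈ 2.15°
|H| = 2 · 1158.3 / 2732.5 ≈ 0.8478
Gain = 20 log₁₀(0.8478) ≈ -1.43 dB
∠H = 45.63° − 7.19° = 38.44°

At s = jω = j30:
zero (s+3): 3 + j30 → |·| = √(3²+30²) = √909 ≈ 30.15, ∠ = arctan(30/3) ≈ 84.29°
zero (s+273): 273 + j30 → |·| = √(273²+30²) = √75429 ≈ 274.64, ∠ = arctan(30/273) ≈ 6.27°
pole (s+34): 34 + j30 → |·| = √(34²+30²) = √2056 ≈ 45.343, ∠ = arctan(30/34) ≈ 41.42°
pole (s+80): 80 + j30 → |·| = √(80²+30²) = √7300 ≈ 85.44, ∠ = arctan(30/80) ≈ 20.56°
|H| = 2 · 8280.4 / 3874.1 ≈ 4.2747
Gain = 20 log₁₀(4.2747) ≈ 12.62 dB
∠H = 90.56° − 61.98° = 28.58°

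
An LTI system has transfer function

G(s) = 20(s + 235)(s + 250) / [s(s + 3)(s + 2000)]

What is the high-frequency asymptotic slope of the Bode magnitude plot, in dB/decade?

-20 dB/decade

Each pole contributes −20 dB/decade at high frequency; each zero contributes +20 dB/decade.
Net: 2 zero(s) − 3 pole(s) → -20 dB/decade.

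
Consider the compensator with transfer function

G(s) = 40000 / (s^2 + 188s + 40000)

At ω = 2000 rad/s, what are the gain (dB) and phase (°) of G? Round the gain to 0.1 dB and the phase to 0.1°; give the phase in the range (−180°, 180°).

-40.0 dB, -174.6°

At s = jω = j2000:
quadratic: (j2000)² + 188·j2000 + 40000 = -3960000 + j376000 → |·| ≈ 3.9778e+06, ∠ ≈ 174.58°
|G| = 40000 / 3.9778e+06 ≈ 0.010056
Gain = 20 log₁₀(0.010056) ≈ -39.95 dB
∠G = 0.00° − 174.58° = -174.58°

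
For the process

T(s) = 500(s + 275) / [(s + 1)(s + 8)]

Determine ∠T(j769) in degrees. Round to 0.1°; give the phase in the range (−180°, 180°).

At s = jω = j769:
zero (s+275): 275 + j769 → |·| = √(275²+769²) = √666986 ≈ 816.69, ∠ = arctan(769/275) ≈ 70.32°
pole (s+1): 1 + j769 → |·| = √(1²+769²) = √591362 ≈ 769, ∠ = arctan(769/1) ≈ 89.93°
pole (s+8): 8 + j769 → |·| = √(8²+769²) = √591425 ≈ 769.04, ∠ = arctan(769/8) ≈ 89.40°
∠T = 70.32° − 179.33° = -109.01°

-109.0°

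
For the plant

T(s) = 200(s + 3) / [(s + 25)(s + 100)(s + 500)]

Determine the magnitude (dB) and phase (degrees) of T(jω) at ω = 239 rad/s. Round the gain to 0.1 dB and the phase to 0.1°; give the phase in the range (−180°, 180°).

At s = jω = j239:
zero (s+3): 3 + j239 → |·| = √(3²+239²) = √57130 ≈ 239.02, ∠ = arctan(239/3) ≈ 89.28°
pole (s+25): 25 + j239 → |·| = √(25²+239²) = √57746 ≈ 240.3, ∠ = arctan(239/25) ≈ 84.03°
pole (s+100): 100 + j239 → |·| = √(100²+239²) = √67121 ≈ 259.08, ∠ = arctan(239/100) ≈ 67.30°
pole (s+500): 500 + j239 → |·| = √(500²+239²) = √307121 ≈ 554.18, ∠ = arctan(239/500) ≈ 25.55°
|T| = 200 · 239.02 / 3.4502e+07 ≈ 0.0013855
Gain = 20 log₁₀(0.0013855) ≈ -57.17 dB
∠T = 89.28° − 176.88° = -87.60°

-57.2 dB, -87.6°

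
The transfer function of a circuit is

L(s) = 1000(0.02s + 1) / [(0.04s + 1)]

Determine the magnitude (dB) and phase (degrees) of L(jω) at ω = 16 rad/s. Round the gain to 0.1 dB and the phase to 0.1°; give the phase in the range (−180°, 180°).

58.9 dB, -14.9°

At ω = 16 rad/s:
zero (1 + j16·0.02) = 1 + j0.32 → |·| ≈ 1.05, ∠ ≈ 17.74°
pole (1 + j16·0.04) = 1 + j0.64 → |·| ≈ 1.1873, ∠ ≈ 32.62°
|L| = 1000 · 1.05 / (1.1873) ≈ 884.36
Gain = 20 log₁₀(884.36) ≈ 58.93 dB
∠L = (17.74°) − (32.62°) = -14.88°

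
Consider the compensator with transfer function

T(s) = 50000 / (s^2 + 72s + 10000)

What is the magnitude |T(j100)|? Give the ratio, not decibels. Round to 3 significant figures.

At s = jω = j100:
quadratic: (j100)² + 72·j100 + 10000 = 0 + j7200 → |·| ≈ 7200, ∠ ≈ 90.00°
|T| = 50000 / 7200 ≈ 6.9444

6.94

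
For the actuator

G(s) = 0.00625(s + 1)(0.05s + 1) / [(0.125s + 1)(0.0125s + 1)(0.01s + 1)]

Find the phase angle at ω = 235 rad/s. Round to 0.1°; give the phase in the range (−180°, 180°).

-51.3°

At ω = 235 rad/s:
zero (1 + j235·1) = 1 + j235 → |·| ≈ 235, ∠ ≈ 89.76°
zero (1 + j235·0.05) = 1 + j11.75 → |·| ≈ 11.792, ∠ ≈ 85.14°
pole (1 + j235·0.125) = 1 + j29.375 → |·| ≈ 29.392, ∠ ≈ 88.05°
pole (1 + j235·0.0125) = 1 + j2.9375 → |·| ≈ 3.103, ∠ ≈ 71.20°
pole (1 + j235·0.01) = 1 + j2.35 → |·| ≈ 2.5539, ∠ ≈ 66.95°
∠G = (89.76° + 85.14°) − (88.05° + 71.20° + 66.95°) = -51.30°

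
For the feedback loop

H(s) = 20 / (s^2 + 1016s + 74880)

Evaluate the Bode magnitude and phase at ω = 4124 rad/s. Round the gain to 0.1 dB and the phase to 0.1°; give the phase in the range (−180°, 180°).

-118.8 dB, -166.1°

Substitute s = j4124:
Numerator: 20 = 20 + j0
Denominator: (j4124)^2 + 1016(j4124) + 74880 = -16932496 + j4189984
|N| = √(20² + 0²) ≈ 20, ∠N ≈ 0.00°
|D| = √(16932496² + 4189984²) ≈ 1.7443e+07, ∠D ≈ 166.10°
|H| = 20 / 1.7443e+07 ≈ 1.1466e-06
Gain = 20 log₁₀(1.1466e-06) ≈ -118.81 dB
∠H = 0.00° − 166.10° = -166.10°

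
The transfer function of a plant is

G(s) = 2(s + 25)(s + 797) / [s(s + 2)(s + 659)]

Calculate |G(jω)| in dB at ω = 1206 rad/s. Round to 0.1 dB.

-55.2 dB

At s = jω = j1206:
zero (s+25): 25 + j1206 → |·| = √(25²+1206²) = √1455061 ≈ 1206.3, ∠ = arctan(1206/25) ≈ 88.81°
zero (s+797): 797 + j1206 → |·| = √(797²+1206²) = √2089645 ≈ 1445.6, ∠ = arctan(1206/797) ≈ 56.54°
pole (s+2): 2 + j1206 → |·| = √(2²+1206²) = √1454440 ≈ 1206, ∠ = arctan(1206/2) ≈ 89.90°
pole (s+659): 659 + j1206 → |·| = √(659²+1206²) = √1888717 ≈ 1374.3, ∠ = arctan(1206/659) ≈ 61.35°
pole at origin: |s| = 1206, ∠ = 90.00° (in denominator)
|G| = 2 · 1.7438e+06 / 1.9988e+09 ≈ 0.0017448
Gain = 20 log₁₀(0.0017448) ≈ -55.17 dB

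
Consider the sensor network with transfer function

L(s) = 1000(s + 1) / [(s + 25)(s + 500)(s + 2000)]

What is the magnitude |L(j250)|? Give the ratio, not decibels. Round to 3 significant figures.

At s = jω = j250:
zero (s+1): 1 + j250 → |·| = √(1²+250²) = √62501 ≈ 250, ∠ = arctan(250/1) ≈ 89.77°
pole (s+25): 25 + j250 → |·| = √(25²+250²) = √63125 ≈ 251.25, ∠ = arctan(250/25) ≈ 84.29°
pole (s+500): 500 + j250 → |·| = √(500²+250²) = √312500 ≈ 559.02, ∠ = arctan(250/500) ≈ 26.57°
pole (s+2000): 2000 + j250 → |·| = √(2000²+250²) = √4062500 ≈ 2015.6, ∠ = arctan(250/2000) ≈ 7.13°
|L| = 1000 · 250 / 2.831e+08 ≈ 0.00088308

0.000883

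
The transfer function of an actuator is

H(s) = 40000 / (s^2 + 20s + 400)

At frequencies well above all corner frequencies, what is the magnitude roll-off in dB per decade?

Each pole contributes −20 dB/decade at high frequency; each zero contributes +20 dB/decade.
Net: 0 zero(s) − 2 pole(s) → -40 dB/decade.

-40 dB/decade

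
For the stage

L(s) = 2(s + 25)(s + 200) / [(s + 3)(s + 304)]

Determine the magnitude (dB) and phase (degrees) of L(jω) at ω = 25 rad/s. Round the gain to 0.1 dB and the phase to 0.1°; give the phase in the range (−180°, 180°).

At s = jω = j25:
zero (s+25): 25 + j25 → |·| = √(25²+25²) = √1250 ≈ 35.355, ∠ = arctan(25/25) ≈ 45.00°
zero (s+200): 200 + j25 → |·| = √(200²+25²) = √40625 ≈ 201.56, ∠ = arctan(25/200) ≈ 7.13°
pole (s+3): 3 + j25 → |·| = √(3²+25²) = √634 ≈ 25.179, ∠ = arctan(25/3) ≈ 83.16°
pole (s+304): 304 + j25 → |·| = √(304²+25²) = √93041 ≈ 305.03, ∠ = arctan(25/304) ≈ 4.70°
|L| = 2 · 7126.2 / 7680.4 ≈ 1.8557
Gain = 20 log₁₀(1.8557) ≈ 5.37 dB
∠L = 52.13° − 87.86° = -35.73°

5.4 dB, -35.7°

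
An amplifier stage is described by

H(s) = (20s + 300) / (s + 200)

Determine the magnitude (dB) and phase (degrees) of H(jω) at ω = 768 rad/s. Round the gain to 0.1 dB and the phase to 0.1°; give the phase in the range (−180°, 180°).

Substitute s = j768:
Numerator: 20(j768) + 300 = 300 + j15360
Denominator: (j768) + 200 = 200 + j768
|N| = √(300² + 15360²) ≈ 15363, ∠N ≈ 88.88°
|D| = √(200² + 768²) ≈ 793.61, ∠D ≈ 75.40°
|H| = 15363 / 793.61 ≈ 19.358
Gain = 20 log₁₀(19.358) ≈ 25.74 dB
∠H = 88.88° − 75.40° = 13.48°

25.7 dB, 13.5°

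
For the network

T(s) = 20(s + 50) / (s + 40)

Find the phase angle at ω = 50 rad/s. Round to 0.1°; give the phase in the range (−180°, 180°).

At s = jω = j50:
zero (s+50): 50 + j50 → |·| = √(50²+50²) = √5000 ≈ 70.711, ∠ = arctan(50/50) ≈ 45.00°
pole (s+40): 40 + j50 → |·| = √(40²+50²) = √4100 ≈ 64.031, ∠ = arctan(50/40) ≈ 51.34°
∠T = 45.00° − 51.34° = -6.34°

-6.3°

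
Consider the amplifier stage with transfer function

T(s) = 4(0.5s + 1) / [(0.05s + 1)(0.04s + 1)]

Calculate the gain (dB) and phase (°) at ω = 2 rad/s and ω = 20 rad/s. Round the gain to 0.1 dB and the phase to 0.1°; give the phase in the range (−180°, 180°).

At ω = 2 rad/s:
zero (1 + j2·0.5) = 1 + j1 → |·| ≈ 1.4142, ∠ ≈ 45.00°
pole (1 + j2·0.05) = 1 + j0.1 → |·| ≈ 1.005, ∠ ≈ 5.71°
pole (1 + j2·0.04) = 1 + j0.08 → |·| ≈ 1.0032, ∠ ≈ 4.57°
|T| = 4 · 1.4142 / (1.005 · 1.0032) ≈ 5.6107
Gain = 20 log₁₀(5.6107) ≈ 14.98 dB
∠T = (45.00°) − (5.71° + 4.57°) = 34.72°

At ω = 20 rad/s:
zero (1 + j20·0.5) = 1 + j10 → |·| ≈ 10.05, ∠ ≈ 84.29°
pole (1 + j20·0.05) = 1 + j1 → |·| ≈ 1.4142, ∠ ≈ 45.00°
pole (1 + j20·0.04) = 1 + j0.8 → |·| ≈ 1.2806, ∠ ≈ 38.66°
|T| = 4 · 10.05 / (1.4142 · 1.2806) ≈ 22.197
Gain = 20 log₁₀(22.197) ≈ 26.93 dB
∠T = (84.29°) − (45.00° + 38.66°) = 0.63°

ω = 2: 15.0 dB, 34.7°; ω = 20: 26.9 dB, 0.6°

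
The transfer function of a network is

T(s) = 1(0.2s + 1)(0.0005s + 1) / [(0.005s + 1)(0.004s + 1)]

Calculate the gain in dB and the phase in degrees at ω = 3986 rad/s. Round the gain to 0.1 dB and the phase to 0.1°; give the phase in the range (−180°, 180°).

At ω = 3986 rad/s:
zero (1 + j3986·0.2) = 1 + j797.2 → |·| ≈ 797.2, ∠ ≈ 89.93°
zero (1 + j3986·0.0005) = 1 + j1.993 → |·| ≈ 2.2298, ∠ ≈ 63.35°
pole (1 + j3986·0.005) = 1 + j19.93 → |·| ≈ 19.955, ∠ ≈ 87.13°
pole (1 + j3986·0.004) = 1 + j15.944 → |·| ≈ 15.975, ∠ ≈ 86.41°
|T| = 1 · 797.2 · 2.2298 / (19.955 · 15.975) ≈ 5.5762
Gain = 20 log₁₀(5.5762) ≈ 14.93 dB
∠T = (89.93° + 63.35°) − (87.13° + 86.41°) = -20.26°

14.9 dB, -20.3°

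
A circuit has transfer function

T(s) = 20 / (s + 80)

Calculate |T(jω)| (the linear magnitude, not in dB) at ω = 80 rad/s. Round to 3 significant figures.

At s = jω = j80:
pole (s+80): 80 + j80 → |·| = √(80²+80²) = √12800 ≈ 113.14, ∠ = arctan(80/80) ≈ 45.00°
|T| = 20 / 113.14 ≈ 0.17677

0.177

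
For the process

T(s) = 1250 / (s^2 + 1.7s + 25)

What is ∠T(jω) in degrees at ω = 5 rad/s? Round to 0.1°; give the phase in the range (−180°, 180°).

-90.0°

At s = jω = j5:
quadratic: (j5)² + 1.7·j5 + 25 = 0 + j8.5 → |·| ≈ 8.5, ∠ ≈ 90.00°
∠T = 0.00° − 90.00° = -90.00°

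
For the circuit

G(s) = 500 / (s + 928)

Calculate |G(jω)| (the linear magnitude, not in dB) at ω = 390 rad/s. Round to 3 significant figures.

At s = jω = j390:
pole (s+928): 928 + j390 → |·| = √(928²+390²) = √1013284 ≈ 1006.6, ∠ = arctan(390/928) ≈ 22.80°
|G| = 500 / 1006.6 ≈ 0.49672

0.497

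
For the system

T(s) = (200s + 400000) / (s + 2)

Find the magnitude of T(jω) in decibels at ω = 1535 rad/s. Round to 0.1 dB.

50.3 dB

Substitute s = j1535:
Numerator: 200(j1535) + 400000 = 400000 + j307000
Denominator: (j1535) + 2 = 2 + j1535
|N| = √(400000² + 307000²) ≈ 5.0423e+05, ∠N ≈ 37.51°
|D| = √(2² + 1535²) ≈ 1535, ∠D ≈ 89.93°
|T| = 5.0423e+05 / 1535 ≈ 328.49
Gain = 20 log₁₀(328.49) ≈ 50.33 dB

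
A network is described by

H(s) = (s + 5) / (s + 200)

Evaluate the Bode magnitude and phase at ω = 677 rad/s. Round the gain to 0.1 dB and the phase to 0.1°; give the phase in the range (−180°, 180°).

-0.4 dB, 16.0°

Substitute s = j677:
Numerator: (j677) + 5 = 5 + j677
Denominator: (j677) + 200 = 200 + j677
|N| = √(5² + 677²) ≈ 677.02, ∠N ≈ 89.58°
|D| = √(200² + 677²) ≈ 705.92, ∠D ≈ 73.54°
|H| = 677.02 / 705.92 ≈ 0.95906
Gain = 20 log₁₀(0.95906) ≈ -0.36 dB
∠H = 89.58° − 73.54° = 16.04°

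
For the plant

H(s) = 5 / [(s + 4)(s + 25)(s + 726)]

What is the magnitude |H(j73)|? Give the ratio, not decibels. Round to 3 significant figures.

1.21e-06

At s = jω = j73:
pole (s+4): 4 + j73 → |·| = √(4²+73²) = √5345 ≈ 73.11, ∠ = arctan(73/4) ≈ 86.86°
pole (s+25): 25 + j73 → |·| = √(25²+73²) = √5954 ≈ 77.162, ∠ = arctan(73/25) ≈ 71.10°
pole (s+726): 726 + j73 → |·| = √(726²+73²) = √532405 ≈ 729.66, ∠ = arctan(73/726) ≈ 5.74°
|H| = 5 / 4.1162e+06 ≈ 1.2147e-06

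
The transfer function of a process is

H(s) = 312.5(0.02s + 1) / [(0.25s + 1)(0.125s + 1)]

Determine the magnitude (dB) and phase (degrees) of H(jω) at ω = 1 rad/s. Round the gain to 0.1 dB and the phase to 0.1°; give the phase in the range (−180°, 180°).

49.6 dB, -20.0°

At ω = 1 rad/s:
zero (1 + j1·0.02) = 1 + j0.02 → |·| ≈ 1.0002, ∠ ≈ 1.15°
pole (1 + j1·0.25) = 1 + j0.25 → |·| ≈ 1.0308, ∠ ≈ 14.04°
pole (1 + j1·0.125) = 1 + j0.125 → |·| ≈ 1.0078, ∠ ≈ 7.13°
|H| = 312.5 · 1.0002 / (1.0308 · 1.0078) ≈ 300.88
Gain = 20 log₁₀(300.88) ≈ 49.57 dB
∠H = (1.15°) − (14.04° + 7.13°) = -20.02°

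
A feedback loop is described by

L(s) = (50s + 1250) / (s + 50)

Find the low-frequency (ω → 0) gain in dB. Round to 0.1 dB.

L(0) = 1250 / 50 = 25
20 log₁₀(25) ≈ 27.96 dB

28.0 dB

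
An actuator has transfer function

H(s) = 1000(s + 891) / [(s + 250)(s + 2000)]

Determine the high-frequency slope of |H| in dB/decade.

-20 dB/decade

Each pole contributes −20 dB/decade at high frequency; each zero contributes +20 dB/decade.
Net: 1 zero(s) − 2 pole(s) → -20 dB/decade.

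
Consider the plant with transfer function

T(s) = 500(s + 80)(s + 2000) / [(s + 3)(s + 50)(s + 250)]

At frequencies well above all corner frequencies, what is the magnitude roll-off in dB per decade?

-20 dB/decade

Each pole contributes −20 dB/decade at high frequency; each zero contributes +20 dB/decade.
Net: 2 zero(s) − 3 pole(s) → -20 dB/decade.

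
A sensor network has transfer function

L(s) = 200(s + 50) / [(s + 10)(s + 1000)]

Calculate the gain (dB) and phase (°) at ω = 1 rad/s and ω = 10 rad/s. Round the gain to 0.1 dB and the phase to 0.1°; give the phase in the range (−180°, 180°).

ω = 1: -0.0 dB, -4.6°; ω = 10: -2.8 dB, -34.3°

At s = jω = j1:
zero (s+50): 50 + j1 → |·| = √(50²+1²) = √2501 ≈ 50.01, ∠ = arctan(1/50) ≈ 1.15°
pole (s+10): 10 + j1 → |·| = √(10²+1²) = √101 ≈ 10.05, ∠ = arctan(1/10) ≈ 5.71°
pole (s+1000): 1000 + j1 → |·| = √(1000²+1²) = √1000001 ≈ 1000, ∠ = arctan(1/1000) ≈ 0.06°
|L| = 200 · 50.01 / 10050 ≈ 0.99522
Gain = 20 log₁₀(0.99522) ≈ -0.04 dB
∠L = 1.15° − 5.77° = -4.62°

At s = jω = j10:
zero (s+50): 50 + j10 → |·| = √(50²+10²) = √2600 ≈ 50.99, ∠ = arctan(10/50) ≈ 11.31°
pole (s+10): 10 + j10 → |·| = √(10²+10²) = √200 ≈ 14.142, ∠ = arctan(10/10) ≈ 45.00°
pole (s+1000): 1000 + j10 → |·| = √(1000²+10²) = √1000100 ≈ 1000, ∠ = arctan(10/1000) ≈ 0.57°
|L| = 200 · 50.99 / 14142 ≈ 0.72111
Gain = 20 log₁₀(0.72111) ≈ -2.84 dB
∠L = 11.31° − 45.57° = -34.26°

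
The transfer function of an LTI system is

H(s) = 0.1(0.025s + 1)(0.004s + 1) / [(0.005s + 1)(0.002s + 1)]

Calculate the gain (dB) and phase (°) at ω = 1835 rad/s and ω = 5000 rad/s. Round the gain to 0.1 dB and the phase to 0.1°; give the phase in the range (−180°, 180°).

At ω = 1835 rad/s:
zero (1 + j1835·0.025) = 1 + j45.875 → |·| ≈ 45.886, ∠ ≈ 88.75°
zero (1 + j1835·0.004) = 1 + j7.34 → |·| ≈ 7.4078, ∠ ≈ 82.24°
pole (1 + j1835·0.005) = 1 + j9.175 → |·| ≈ 9.2293, ∠ ≈ 83.78°
pole (1 + j1835·0.002) = 1 + j3.67 → |·| ≈ 3.8038, ∠ ≈ 74.76°
|H| = 0.1 · 45.886 · 7.4078 / (9.2293 · 3.8038) ≈ 0.96824
Gain = 20 log₁₀(0.96824) ≈ -0.28 dB
∠H = (88.75° + 82.24°) − (83.78° + 74.76°) = 12.45°

At ω = 5000 rad/s:
zero (1 + j5000·0.025) = 1 + j125 → |·| ≈ 125, ∠ ≈ 89.54°
zero (1 + j5000·0.004) = 1 + j20 → |·| ≈ 20.025, ∠ ≈ 87.14°
pole (1 + j5000·0.005) = 1 + j25 → |·| ≈ 25.02, ∠ ≈ 87.71°
pole (1 + j5000·0.002) = 1 + j10 → |·| ≈ 10.05, ∠ ≈ 84.29°
|H| = 0.1 · 125 · 20.025 / (25.02 · 10.05) ≈ 0.99547
Gain = 20 log₁₀(0.99547) ≈ -0.04 dB
∠H = (89.54° + 87.14°) − (87.71° + 84.29°) = 4.68°

ω = 1835: -0.3 dB, 12.5°; ω = 5000: -0.0 dB, 4.7°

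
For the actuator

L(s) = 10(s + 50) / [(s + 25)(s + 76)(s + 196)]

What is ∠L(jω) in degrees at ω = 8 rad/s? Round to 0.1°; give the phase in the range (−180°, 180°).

At s = jω = j8:
zero (s+50): 50 + j8 → |·| = √(50²+8²) = √2564 ≈ 50.636, ∠ = arctan(8/50) ≈ 9.09°
pole (s+25): 25 + j8 → |·| = √(25²+8²) = √689 ≈ 26.249, ∠ = arctan(8/25) ≈ 17.74°
pole (s+76): 76 + j8 → |·| = √(76²+8²) = √5840 ≈ 76.42, ∠ = arctan(8/76) ≈ 6.01°
pole (s+196): 196 + j8 → |·| = √(196²+8²) = √38480 ≈ 196.16, ∠ = arctan(8/196) ≈ 2.34°
∠L = 9.09° − 26.09° = -17.00°

-17.0°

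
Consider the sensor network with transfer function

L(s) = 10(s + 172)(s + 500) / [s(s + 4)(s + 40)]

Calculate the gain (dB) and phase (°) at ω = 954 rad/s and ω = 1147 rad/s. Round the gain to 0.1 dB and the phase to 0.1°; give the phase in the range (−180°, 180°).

ω = 954: -38.4 dB, -125.2°; ω = 1147: -40.3 dB, -119.9°

At s = jω = j954:
zero (s+172): 172 + j954 → |·| = √(172²+954²) = √939700 ≈ 969.38, ∠ = arctan(954/172) ≈ 79.78°
zero (s+500): 500 + j954 → |·| = √(500²+954²) = √1160116 ≈ 1077.1, ∠ = arctan(954/500) ≈ 62.34°
pole (s+4): 4 + j954 → |·| = √(4²+954²) = √910132 ≈ 954.01, ∠ = arctan(954/4) ≈ 89.76°
pole (s+40): 40 + j954 → |·| = √(40²+954²) = √911716 ≈ 954.84, ∠ = arctan(954/40) ≈ 87.60°
pole at origin: |s| = 954, ∠ = 90.00° (in denominator)
|L| = 10 · 1.0441e+06 / 8.6902e+08 ≈ 0.012015
Gain = 20 log₁₀(0.012015) ≈ -38.41 dB
∠L = 142.12° − 267.36° = -125.24°

At s = jω = j1147:
zero (s+172): 172 + j1147 → |·| = √(172²+1147²) = √1345193 ≈ 1159.8, ∠ = arctan(1147/172) ≈ 81.47°
zero (s+500): 500 + j1147 → |·| = √(500²+1147²) = √1565609 ≈ 1251.2, ∠ = arctan(1147/500) ≈ 66.45°
pole (s+4): 4 + j1147 → |·| = √(4²+1147²) = √1315625 ≈ 1147, ∠ = arctan(1147/4) ≈ 89.80°
pole (s+40): 40 + j1147 → |·| = √(40²+1147²) = √1317209 ≈ 1147.7, ∠ = arctan(1147/40) ≈ 88.00°
pole at origin: |s| = 1147, ∠ = 90.00° (in denominator)
|L| = 10 · 1.4511e+06 / 1.5099e+09 ≈ 0.0096106
Gain = 20 log₁₀(0.0096106) ≈ -40.34 dB
∠L = 147.92° − 267.80° = -119.88°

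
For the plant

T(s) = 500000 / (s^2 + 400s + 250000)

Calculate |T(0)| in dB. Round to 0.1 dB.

6.0 dB

T(0) = 500000 / 250000 = 2
20 log₁₀(2) ≈ 6.02 dB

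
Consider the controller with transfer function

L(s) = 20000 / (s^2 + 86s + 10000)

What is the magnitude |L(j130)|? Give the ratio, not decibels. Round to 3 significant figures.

1.52

At s = jω = j130:
quadratic: (j130)² + 86·j130 + 10000 = -6900 + j11180 → |·| ≈ 13138, ∠ ≈ 121.68°
|L| = 20000 / 13138 ≈ 1.5223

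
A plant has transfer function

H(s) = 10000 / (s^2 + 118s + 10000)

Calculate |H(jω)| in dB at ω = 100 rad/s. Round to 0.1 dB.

At s = jω = j100:
quadratic: (j100)² + 118·j100 + 10000 = 0 + j11800 → |·| ≈ 11800, ∠ ≈ 90.00°
|H| = 10000 / 11800 ≈ 0.84746
Gain = 20 log₁₀(0.84746) ≈ -1.44 dB

-1.4 dB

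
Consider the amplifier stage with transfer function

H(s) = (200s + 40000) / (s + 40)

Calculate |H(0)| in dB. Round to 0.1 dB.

H(0) = 40000 / 40 = 1000
20 log₁₀(1000) ≈ 60.00 dB

60.0 dB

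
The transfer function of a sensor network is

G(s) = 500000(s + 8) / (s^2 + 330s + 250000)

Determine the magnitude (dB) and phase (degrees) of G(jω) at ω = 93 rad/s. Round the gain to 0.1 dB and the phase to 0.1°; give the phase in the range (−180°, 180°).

45.7 dB, 77.8°

At s = jω = j93:
zero (s+8): 8 + j93 → |·| = √(8²+93²) = √8713 ≈ 93.343, ∠ = arctan(93/8) ≈ 85.08°
quadratic: (j93)² + 330·j93 + 250000 = 241351 + j30690 → |·| ≈ 2.4329e+05, ∠ ≈ 7.25°
|G| = 500000 · 93.343 / 2.4329e+05 ≈ 191.83
Gain = 20 log₁₀(191.83) ≈ 45.66 dB
∠G = 85.08° − 7.25° = 77.83°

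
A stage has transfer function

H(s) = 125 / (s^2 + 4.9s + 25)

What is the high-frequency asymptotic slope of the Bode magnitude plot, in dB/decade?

Each pole contributes −20 dB/decade at high frequency; each zero contributes +20 dB/decade.
Net: 0 zero(s) − 2 pole(s) → -40 dB/decade.

-40 dB/decade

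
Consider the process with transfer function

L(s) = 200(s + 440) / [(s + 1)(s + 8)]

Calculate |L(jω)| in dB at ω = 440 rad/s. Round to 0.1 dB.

At s = jω = j440:
zero (s+440): 440 + j440 → |·| = √(440²+440²) = √387200 ≈ 622.25, ∠ = arctan(440/440) ≈ 45.00°
pole (s+1): 1 + j440 → |·| = √(1²+440²) = √193601 ≈ 440, ∠ = arctan(440/1) ≈ 89.87°
pole (s+8): 8 + j440 → |·| = √(8²+440²) = √193664 ≈ 440.07, ∠ = arctan(440/8) ≈ 88.96°
|L| = 200 · 622.25 / 1.9363e+05 ≈ 0.64272
Gain = 20 log₁₀(0.64272) ≈ -3.84 dB

-3.8 dB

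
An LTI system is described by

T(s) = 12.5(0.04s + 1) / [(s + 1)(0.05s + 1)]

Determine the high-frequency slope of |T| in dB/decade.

-20 dB/decade

Each pole contributes −20 dB/decade at high frequency; each zero contributes +20 dB/decade.
Net: 1 zero(s) − 2 pole(s) → -20 dB/decade.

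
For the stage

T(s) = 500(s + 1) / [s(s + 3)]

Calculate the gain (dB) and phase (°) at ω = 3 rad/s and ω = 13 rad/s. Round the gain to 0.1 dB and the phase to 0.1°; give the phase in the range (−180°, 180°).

At s = jω = j3:
zero (s+1): 1 + j3 → |·| = √(1²+3²) = √10 ≈ 3.1623, ∠ = arctan(3/1) ≈ 71.57°
pole (s+3): 3 + j3 → |·| = √(3²+3²) = √18 ≈ 4.2426, ∠ = arctan(3/3) ≈ 45.00°
pole at origin: |s| = 3, ∠ = 90.00° (in denominator)
|T| = 500 · 3.1623 / 12.728 ≈ 124.23
Gain = 20 log₁₀(124.23) ≈ 41.88 dB
∠T = 71.57° − 135.00° = -63.43°

At s = jω = j13:
zero (s+1): 1 + j13 → |·| = √(1²+13²) = √170 ≈ 13.038, ∠ = arctan(13/1) ≈ 85.60°
pole (s+3): 3 + j13 → |·| = √(3²+13²) = √178 ≈ 13.342, ∠ = arctan(13/3) ≈ 77.01°
pole at origin: |s| = 13, ∠ = 90.00° (in denominator)
|T| = 500 · 13.038 / 173.45 ≈ 37.584
Gain = 20 log₁₀(37.584) ≈ 31.50 dB
∠T = 85.60° − 167.01° = -81.41°

ω = 3: 41.9 dB, -63.4°; ω = 13: 31.5 dB, -81.4°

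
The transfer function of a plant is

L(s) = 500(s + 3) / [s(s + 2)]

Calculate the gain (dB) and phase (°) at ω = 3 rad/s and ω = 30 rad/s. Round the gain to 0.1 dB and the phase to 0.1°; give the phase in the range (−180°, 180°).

ω = 3: 45.9 dB, -101.3°; ω = 30: 24.5 dB, -91.9°

At s = jω = j3:
zero (s+3): 3 + j3 → |·| = √(3²+3²) = √18 ≈ 4.2426, ∠ = arctan(3/3) ≈ 45.00°
pole (s+2): 2 + j3 → |·| = √(2²+3²) = √13 ≈ 3.6056, ∠ = arctan(3/2) ≈ 56.31°
pole at origin: |s| = 3, ∠ = 90.00° (in denominator)
|L| = 500 · 4.2426 / 10.817 ≈ 196.11
Gain = 20 log₁₀(196.11) ≈ 45.85 dB
∠L = 45.00° − 146.31° = -101.31°

At s = jω = j30:
zero (s+3): 3 + j30 → |·| = √(3²+30²) = √909 ≈ 30.15, ∠ = arctan(30/3) ≈ 84.29°
pole (s+2): 2 + j30 → |·| = √(2²+30²) = √904 ≈ 30.067, ∠ = arctan(30/2) ≈ 86.19°
pole at origin: |s| = 30, ∠ = 90.00° (in denominator)
|L| = 500 · 30.15 / 902.01 ≈ 16.713
Gain = 20 log₁₀(16.713) ≈ 24.46 dB
∠L = 84.29° − 176.19° = -91.90°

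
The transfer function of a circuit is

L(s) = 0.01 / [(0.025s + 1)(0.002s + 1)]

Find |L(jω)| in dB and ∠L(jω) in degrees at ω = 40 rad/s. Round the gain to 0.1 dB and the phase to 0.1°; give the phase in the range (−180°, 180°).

-43.0 dB, -49.6°

At ω = 40 rad/s:
pole (1 + j40·0.025) = 1 + j1 → |·| ≈ 1.4142, ∠ ≈ 45.00°
pole (1 + j40·0.002) = 1 + j0.08 → |·| ≈ 1.0032, ∠ ≈ 4.57°
|L| = 0.01 · 1 / (1.4142 · 1.0032) ≈ 0.0070486
Gain = 20 log₁₀(0.0070486) ≈ -43.04 dB
∠L = (0°) − (45.00° + 4.57°) = -49.57°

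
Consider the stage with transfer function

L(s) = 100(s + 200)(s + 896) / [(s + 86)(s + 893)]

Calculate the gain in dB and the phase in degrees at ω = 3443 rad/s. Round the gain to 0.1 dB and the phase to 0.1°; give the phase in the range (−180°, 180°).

At s = jω = j3443:
zero (s+200): 200 + j3443 → |·| = √(200²+3443²) = √11894249 ≈ 3448.8, ∠ = arctan(3443/200) ≈ 86.68°
zero (s+896): 896 + j3443 → |·| = √(896²+3443²) = √12657065 ≈ 3557.7, ∠ = arctan(3443/896) ≈ 75.41°
pole (s+86): 86 + j3443 → |·| = √(86²+3443²) = √11861645 ≈ 3444.1, ∠ = arctan(3443/86) ≈ 88.57°
pole (s+893): 893 + j3443 → |·| = √(893²+3443²) = √12651698 ≈ 3556.9, ∠ = arctan(3443/893) ≈ 75.46°
|L| = 100 · 1.227e+07 / 1.225e+07 ≈ 100.16
Gain = 20 log₁₀(100.16) ≈ 40.01 dB
∠L = 162.09° − 164.03° = -1.94°

40.0 dB, -1.9°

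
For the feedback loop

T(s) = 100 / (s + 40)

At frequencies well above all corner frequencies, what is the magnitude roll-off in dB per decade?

-20 dB/decade

Each pole contributes −20 dB/decade at high frequency; each zero contributes +20 dB/decade.
Net: 0 zero(s) − 1 pole(s) → -20 dB/decade.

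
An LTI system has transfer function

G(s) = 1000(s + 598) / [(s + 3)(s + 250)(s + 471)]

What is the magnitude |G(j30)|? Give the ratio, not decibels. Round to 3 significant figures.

At s = jω = j30:
zero (s+598): 598 + j30 → |·| = √(598²+30²) = √358504 ≈ 598.75, ∠ = arctan(30/598) ≈ 2.87°
pole (s+3): 3 + j30 → |·| = √(3²+30²) = √909 ≈ 30.15, ∠ = arctan(30/3) ≈ 84.29°
pole (s+250): 250 + j30 → |·| = √(250²+30²) = √63400 ≈ 251.79, ∠ = arctan(30/250) ≈ 6.84°
pole (s+471): 471 + j30 → |·| = √(471²+30²) = √222741 ≈ 471.95, ∠ = arctan(30/471) ≈ 3.64°
|G| = 1000 · 598.75 / 3.5828e+06 ≈ 0.16712

0.167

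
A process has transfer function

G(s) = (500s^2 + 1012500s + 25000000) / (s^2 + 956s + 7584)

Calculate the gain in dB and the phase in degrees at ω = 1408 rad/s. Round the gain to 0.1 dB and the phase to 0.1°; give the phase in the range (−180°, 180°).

Substitute s = j1408:
Numerator: 500(j1408)^2 + 1012500(j1408) + 25000000 = -966232000 + j1425600000
Denominator: (j1408)^2 + 956(j1408) + 7584 = -1974880 + j1346048
|N| = √(966232000² + 1425600000²) ≈ 1.7222e+09, ∠N ≈ 124.13°
|D| = √(1974880² + 1346048²) ≈ 2.39e+06, ∠D ≈ 145.72°
|G| = 1.7222e+09 / 2.39e+06 ≈ 720.59
Gain = 20 log₁₀(720.59) ≈ 57.15 dB
∠G = 124.13° − 145.72° = -21.59°

57.2 dB, -21.6°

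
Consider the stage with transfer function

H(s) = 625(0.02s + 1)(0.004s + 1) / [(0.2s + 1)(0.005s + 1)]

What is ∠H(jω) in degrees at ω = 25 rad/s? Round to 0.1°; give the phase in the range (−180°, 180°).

-53.5°

At ω = 25 rad/s:
zero (1 + j25·0.02) = 1 + j0.5 → |·| ≈ 1.118, ∠ ≈ 26.57°
zero (1 + j25·0.004) = 1 + j0.1 → |·| ≈ 1.005, ∠ ≈ 5.71°
pole (1 + j25·0.2) = 1 + j5 → |·| ≈ 5.099, ∠ ≈ 78.69°
pole (1 + j25·0.005) = 1 + j0.125 → |·| ≈ 1.0078, ∠ ≈ 7.13°
∠H = (26.57° + 5.71°) − (78.69° + 7.13°) = -53.54°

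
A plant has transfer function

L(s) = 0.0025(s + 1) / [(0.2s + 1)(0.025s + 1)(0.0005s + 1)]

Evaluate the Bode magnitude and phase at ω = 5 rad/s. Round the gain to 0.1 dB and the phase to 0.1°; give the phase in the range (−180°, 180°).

At ω = 5 rad/s:
zero (1 + j5·1) = 1 + j5 → |·| ≈ 5.099, ∠ ≈ 78.69°
pole (1 + j5·0.2) = 1 + j1 → |·| ≈ 1.4142, ∠ ≈ 45.00°
pole (1 + j5·0.025) = 1 + j0.125 → |·| ≈ 1.0078, ∠ ≈ 7.13°
pole (1 + j5·0.0005) = 1 + j0.0025 → |·| ≈ 1, ∠ ≈ 0.14°
|L| = 0.0025 · 5.099 / (1.4142 · 1.0078 · 1) ≈ 0.0089442
Gain = 20 log₁₀(0.0089442) ≈ -40.97 dB
∠L = (78.69°) − (45.00° + 7.13° + 0.14°) = 26.42°

-41.0 dB, 26.4°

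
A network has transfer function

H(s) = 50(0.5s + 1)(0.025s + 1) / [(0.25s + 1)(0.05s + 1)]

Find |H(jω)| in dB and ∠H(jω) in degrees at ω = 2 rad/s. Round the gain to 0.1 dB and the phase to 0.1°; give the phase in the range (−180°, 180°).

At ω = 2 rad/s:
zero (1 + j2·0.5) = 1 + j1 → |·| ≈ 1.4142, ∠ ≈ 45.00°
zero (1 + j2·0.025) = 1 + j0.05 → |·| ≈ 1.0012, ∠ ≈ 2.86°
pole (1 + j2·0.25) = 1 + j0.5 → |·| ≈ 1.118, ∠ ≈ 26.57°
pole (1 + j2·0.05) = 1 + j0.1 → |·| ≈ 1.005, ∠ ≈ 5.71°
|H| = 50 · 1.4142 · 1.0012 / (1.118 · 1.005) ≈ 63.008
Gain = 20 log₁₀(63.008) ≈ 35.99 dB
∠H = (45.00° + 2.86°) − (26.57° + 5.71°) = 15.58°

36.0 dB, 15.6°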